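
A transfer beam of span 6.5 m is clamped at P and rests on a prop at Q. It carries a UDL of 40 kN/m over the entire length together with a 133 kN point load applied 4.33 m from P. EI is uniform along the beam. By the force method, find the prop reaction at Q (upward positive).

Take the reaction at Q as the redundant and release it; the primary structure is a cantilever fixed at P.
Primary-structure tip deflection at Q by superposition:
  UDL 40: wL⁴/(8EI) = 8925/EI
  point load 133 at a = 4.33: Pa²(3L − a)/(6EI) = 6305/EI
  δ_0 = 15230/EI
Flexibility coefficient — unit upward force at Q: δ_{QQ} = L³/(3EI) = 91.54/EI.
Compatibility at Q: δ_0 − R_Q·δ_{QQ} = 0, so R_Q = 15230/91.54 = 166.4 kN.

R_Q = 166.4 kN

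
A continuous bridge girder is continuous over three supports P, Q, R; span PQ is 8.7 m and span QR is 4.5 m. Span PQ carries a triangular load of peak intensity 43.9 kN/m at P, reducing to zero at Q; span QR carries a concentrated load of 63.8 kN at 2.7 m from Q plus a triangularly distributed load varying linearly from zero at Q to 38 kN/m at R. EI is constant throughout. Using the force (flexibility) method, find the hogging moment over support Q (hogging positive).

Insert a hinge at Q; M_Q is the redundant, and each span becomes simply supported.
Discontinuity in slope at Q on the released structure — sum the simple-span end rotations:
  span PQ: triangular load, peak 43.9: 7w₀L³/(360EI) = 562.1/EI
  span QR: point load 63.8 at a = 2.7: Pab(L + b)/(6LEI) = 72.35/EI
  span QR: triangular load, peak 38: 7w₀L³/(360EI) = 67.33/EI
  relative rotation θ_0 = (562.1 + 139.7)/EI = 701.8/EI
A unit hogging moment at Q produces rotation L₁/(3EI) + L₂/(3EI) = 4.4/EI.
Compatibility: M_Q·(L₁+L₂)/(3EI) = θ_0, giving M_Q = 159.5 kN·m (hogging).

M_Q = 159.5 kN·m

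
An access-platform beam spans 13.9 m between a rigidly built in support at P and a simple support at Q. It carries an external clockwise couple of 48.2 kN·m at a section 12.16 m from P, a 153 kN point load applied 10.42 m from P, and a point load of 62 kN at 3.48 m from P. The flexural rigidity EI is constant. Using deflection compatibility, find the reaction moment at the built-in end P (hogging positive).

Take the reaction at Q as the redundant and release it; the primary structure is a cantilever fixed at P.
Deflection at Q on the released cantilever, summing each load's contribution:
  clockwise couple 48.2 at a = 12.16: M₀a(2L − a)/(2EI) = 4583/EI
  point load 153 at a = 10.42: Pa²(3L − a)/(6EI) = 86605/EI
  point load 62 at a = 3.48: Pa²(3L − a)/(6EI) = 4783/EI
  δ_0 = 95971/EI
Flexibility coefficient — unit upward force at Q: δ_{QQ} = L³/(3EI) = 895.2/EI.
Compatibility at Q: δ_0 − R_Q·δ_{QQ} = 0, so R_Q = 95971/895.2 = 107.2 kN.
Moment equilibrium about P: M_P = Σ(load moments about P) − R_Q·L = 1858 − 107.2×13.9 = 368.1 kN·m.

M_P = 368.1 kN·m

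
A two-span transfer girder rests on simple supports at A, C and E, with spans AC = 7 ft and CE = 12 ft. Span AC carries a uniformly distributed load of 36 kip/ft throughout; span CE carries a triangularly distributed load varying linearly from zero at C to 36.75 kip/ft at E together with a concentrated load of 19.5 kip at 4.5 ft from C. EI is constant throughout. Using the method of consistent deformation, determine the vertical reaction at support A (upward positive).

R_A = 82.52 kip

Release continuity at C by inserting a hinge; the redundant is the internal moment M_C. The primary structure is two simply-supported spans AC and CE.
Rotations at C on the released spans (each span's end-slope, ×1/EI):
  span AC: UDL 36: wL³/(24EI) = 514.5/EI
  span CE: triangular load, peak 36.75: 7w₀L³/(360EI) = 1235/EI
  span CE: point load 19.5 at a = 4.5: Pab(L + b)/(6LEI) = 178.2/EI
  relative rotation θ_0 = (514.5 + 1413)/EI = 1928/EI
A unit hogging moment at C produces rotation L₁/(3EI) + L₂/(3EI) = 6.333/EI.
Compatibility: M_C·(L₁+L₂)/(3EI) = θ_0, giving M_C = 304.3 kip·ft (hogging).
Span AC, ΣM about A with M_C applied at C: R_C^{AC}·7 = 882 + 304.3, so R_C^{AC} = 169.5 kip and R_A = 252 − 169.5 = 82.52 kip.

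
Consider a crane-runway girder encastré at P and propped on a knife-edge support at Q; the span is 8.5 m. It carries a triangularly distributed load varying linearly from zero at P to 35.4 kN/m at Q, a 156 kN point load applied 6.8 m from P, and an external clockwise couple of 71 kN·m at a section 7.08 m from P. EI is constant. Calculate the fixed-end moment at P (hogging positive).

M_P = 244 kN·m

Remove the prop at Q; the released (primary) structure is a cantilever built in at P.
Primary-structure tip deflection at Q by superposition:
  triangular load, peak 35.4 at the free end: 11w₀L⁴/(120EI) = 16939/EI
  point load 156 at a = 6.8: Pa²(3L − a)/(6EI) = 22482/EI
  clockwise couple 71 at a = 7.08: M₀a(2L − a)/(2EI) = 2493/EI
  δ_0 = 41914/EI
Flexibility coefficient — unit upward force at Q: δ_{QQ} = L³/(3EI) = 204.7/EI.
Compatibility at Q: δ_0 − R_Q·δ_{QQ} = 0, so R_Q = 41914/204.7 = 204.8 kN.
Moment equilibrium about P: M_P = Σ(load moments about P) − R_Q·L = 1984 − 204.8×8.5 = 244 kN·m.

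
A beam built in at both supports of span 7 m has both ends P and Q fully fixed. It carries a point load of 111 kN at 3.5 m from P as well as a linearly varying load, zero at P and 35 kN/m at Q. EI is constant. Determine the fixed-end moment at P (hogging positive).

M_P = 154.3 kN·m

Release both end moments; the primary structure is a simply-supported span PQ with redundants M_P and M_Q.
On the primary (simply-supported) span, the end slopes from the loading are:
  at P: point load 111 at a = 3.5: Pab(L + b)/(6LEI) = 339.9/EI
  at Q: point load 111 at a = 3.5: Pab(L + a)/(6LEI) = 339.9/EI
  at P: triangular load, peak 35: 7w₀L³/(360EI) = 233.4/EI
  at Q: triangular load, peak 35: w₀L³/(45EI) = 266.8/EI
  θ_P0 = 573.4/EI,  θ_Q0 = 606.7/EI
Flexibility coefficients: a unit moment at one end gives L/(3EI) there and L/(6EI) at the far end, so f₁₁ = f₂₂ = 2.333/EI and f₁₂ = f₂₁ = 1.167/EI.
Compatibility — zero rotation at each built-in end:
  2.333 M_P + 1.167 M_Q = 573.4
  1.167 M_P + 2.333 M_Q = 606.7
Solving the pair gives M_P = 154.3 kN·m and M_Q = 182.9 kN·m (hogging).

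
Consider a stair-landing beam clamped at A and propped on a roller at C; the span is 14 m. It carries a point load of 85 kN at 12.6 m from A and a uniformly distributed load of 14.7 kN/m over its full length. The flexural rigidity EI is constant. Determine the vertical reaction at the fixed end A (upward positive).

Remove the prop at C; the released (primary) structure is a cantilever built in at A.
Primary-structure tip deflection at C by superposition:
  point load 85 at a = 12.6: Pa²(3L − a)/(6EI) = 66124/EI
  UDL 14.7: wL⁴/(8EI) = 70589/EI
  δ_0 = 136713/EI
Flexibility coefficient — unit upward force at C: δ_{CC} = L³/(3EI) = 914.7/EI.
Compatibility at C: δ_0 − R_C·δ_{CC} = 0, so R_C = 136713/914.7 = 149.5 kN.
Vertical equilibrium: R_A = ΣP − R_C = 290.8 − 149.5 = 141.3 kN.

R_A = 141.3 kN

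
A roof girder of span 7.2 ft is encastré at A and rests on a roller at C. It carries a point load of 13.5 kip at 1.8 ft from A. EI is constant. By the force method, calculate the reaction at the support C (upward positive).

Release the roller at C. Primary structure: cantilever fixed at A.
Free-end deflection of the primary structure under the applied loading (downward +):
  point load 13.5 at a = 1.8: Pa²(3L − a)/(6EI) = 144.3/EI
Flexibility coefficient — unit upward force at C: δ_{CC} = L³/(3EI) = 124.4/EI.
The prop prevents deflection at C: R_C = δ_0/δ_{CC} = 144.3/124.4 = 1.16 kip.

R_C = 1.16 kip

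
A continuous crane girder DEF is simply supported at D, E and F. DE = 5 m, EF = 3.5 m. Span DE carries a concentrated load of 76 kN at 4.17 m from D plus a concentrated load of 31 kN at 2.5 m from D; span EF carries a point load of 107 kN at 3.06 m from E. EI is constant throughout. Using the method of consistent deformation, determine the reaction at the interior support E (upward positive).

Insert a hinge at E; M_E is the redundant, and each span becomes simply supported.
End slopes at the hinge E, treating each span as simply supported:
  span DE: point load 76 at a = 4.17: Pab(L + a)/(6LEI) = 80.4/EI
  span DE: point load 31 at a = 2.5: Pab(L + a)/(6LEI) = 48.44/EI
  span EF: point load 107 at a = 3.06: Pab(L + b)/(6LEI) = 27.03/EI
  relative rotation θ_0 = (128.8 + 27.03)/EI = 155.9/EI
A unit hogging moment at E produces rotation L₁/(3EI) + L₂/(3EI) = 2.833/EI.
Slope continuity at E: θ_0 = M_E·2.833/EI, so M_E = 155.9/2.833 = 55.01 kN·m (hogging).
Span DE, ΣM about D with M_E applied at E: R_E^{DE}·5 = 394.4 + 55.01, so R_E^{DE} = 89.89 kN and R_D = 107 − 89.89 = 17.11 kN.
Span EF, ΣM about F: R_E^{EF}·3.5 = 47.08 + 55.01, so R_E^{EF} = 29.17 kN and R_F = 107 − 29.17 = 77.83 kN.
R_E = 89.89 + 29.17 = 119.1 kN.

R_E = 119.1 kN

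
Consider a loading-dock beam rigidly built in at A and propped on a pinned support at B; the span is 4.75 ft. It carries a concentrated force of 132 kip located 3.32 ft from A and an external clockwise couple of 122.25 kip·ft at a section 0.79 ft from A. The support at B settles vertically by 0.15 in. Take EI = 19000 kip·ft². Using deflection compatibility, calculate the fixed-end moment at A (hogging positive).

M_A = 183.7 kip·ft

Remove the prop at B; the released (primary) structure is a cantilever built in at A.
Primary-structure tip deflection at B by superposition:
  point load 132 at a = 3.32: Pa²(3L − a)/(6EI) = 2650/EI
  clockwise couple 122.25 at a = 0.79: M₀a(2L − a)/(2EI) = 420.6/EI
  δ_0 = 3071/EI
Tip deflection under a unit load at B: L³/(3EI) = 35.72/EI.
With EI = 19000 kip·ft²: δ_0 = 0.16163 ft and δ_{BB} = 0.00188 ft/kip.
Compatibility — the beam at B must follow the support down by 0.0125 ft: δ_0 − R_B·δ_{BB} = 0.0125, so R_B = (0.16163 − 0.0125)/0.00188 = 79.32 kip.
Moment equilibrium about A: M_A = Σ(load moments about A) − R_B·L = 560.5 − 79.32×4.75 = 183.7 kip·ft.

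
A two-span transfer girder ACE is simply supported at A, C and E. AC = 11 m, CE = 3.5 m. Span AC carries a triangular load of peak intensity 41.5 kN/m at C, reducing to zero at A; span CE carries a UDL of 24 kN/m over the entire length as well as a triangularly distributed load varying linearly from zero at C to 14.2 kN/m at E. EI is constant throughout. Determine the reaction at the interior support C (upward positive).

R_C = 302.4 kN

Insert a hinge at C; M_C is the redundant, and each span becomes simply supported.
End slopes at the hinge C, treating each span as simply supported:
  span AC: triangular load, peak 41.5: w₀L³/(45EI) = 1227/EI
  span CE: UDL 24: wL³/(24EI) = 42.88/EI
  span CE: triangular load, peak 14.2: 7w₀L³/(360EI) = 11.84/EI
  relative rotation θ_0 = (1227 + 54.71)/EI = 1282/EI
A unit hogging moment at C produces rotation L₁/(3EI) + L₂/(3EI) = 4.833/EI.
Compatibility: M_C·(L₁+L₂)/(3EI) = θ_0, giving M_C = 265.3 kN·m (hogging).
Span AC, ΣM about A with M_C applied at C: R_C^{AC}·11 = 1674 + 265.3, so R_C^{AC} = 176.3 kN and R_A = 228.2 − 176.3 = 51.97 kN.
Span CE, ΣM about E: R_C^{CE}·3.5 = 176 + 265.3, so R_C^{CE} = 126.1 kN and R_E = 108.8 − 126.1 = -17.23 kN.
R_C = 176.3 + 126.1 = 302.4 kN.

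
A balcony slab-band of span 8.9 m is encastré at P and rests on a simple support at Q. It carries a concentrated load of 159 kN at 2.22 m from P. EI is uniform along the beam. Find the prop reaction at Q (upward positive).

R_Q = 13.61 kN

Release the roller at Q. Primary structure: cantilever fixed at P.
Downward deflection at the released point Q due to the loads:
  point load 159 at a = 2.22: Pa²(3L − a)/(6EI) = 3197/EI
Tip deflection under a unit load at Q: L³/(3EI) = 235/EI.
The prop prevents deflection at Q: R_Q = δ_0/δ_{QQ} = 3197/235 = 13.61 kN.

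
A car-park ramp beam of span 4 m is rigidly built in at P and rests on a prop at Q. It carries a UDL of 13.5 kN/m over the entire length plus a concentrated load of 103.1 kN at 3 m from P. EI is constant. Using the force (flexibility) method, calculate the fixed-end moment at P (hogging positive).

M_P = 75.33 kN·m

Choose R_Q as the redundant. The primary structure is the cantilever fixed at P.
Primary-structure tip deflection at Q by superposition:
  UDL 13.5: wL⁴/(8EI) = 432/EI
  point load 103.1 at a = 3: Pa²(3L − a)/(6EI) = 1392/EI
  δ_0 = 1824/EI
Flexibility coefficient — unit upward force at Q: δ_{QQ} = L³/(3EI) = 21.33/EI.
Compatibility at Q: δ_0 − R_Q·δ_{QQ} = 0, so R_Q = 1824/21.33 = 85.49 kN.
Moment equilibrium about P: M_P = Σ(load moments about P) − R_Q·L = 417.3 − 85.49×4 = 75.33 kN·m.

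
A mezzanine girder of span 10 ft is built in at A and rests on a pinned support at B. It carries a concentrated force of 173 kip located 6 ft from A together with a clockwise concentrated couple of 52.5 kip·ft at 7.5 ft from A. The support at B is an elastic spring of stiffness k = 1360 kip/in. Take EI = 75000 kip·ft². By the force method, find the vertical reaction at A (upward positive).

Choose R_B as the redundant. The primary structure is the cantilever fixed at A.
Downward deflection at the released point B due to the loads:
  point load 173 at a = 6: Pa²(3L − a)/(6EI) = 24912/EI
  clockwise couple 52.5 at a = 7.5: M₀a(2L − a)/(2EI) = 2461/EI
  δ_0 = 27373/EI
Flexibility coefficient — unit upward force at B: δ_{BB} = L³/(3EI) = 333.3/EI.
With EI = 75000 kip·ft²: δ_0 = 0.36497 ft and δ_{BB} = 0.004444 ft/kip.
Compatibility — the spring shortens by R_B/k under the reaction it provides: δ_0 − R_B·δ_{BB} = R_B/k. With 1/k = 1/(1360×12) ft/kip = 0.000061 ft/kip, R_B = δ_0 / (δ_{BB} + 1/k) = 0.36497 / (0.004444 + 0.000061) = 81 kip.
Vertical equilibrium: R_A = ΣP − R_B = 173 − 81 = 92 kip.

R_A = 92 kip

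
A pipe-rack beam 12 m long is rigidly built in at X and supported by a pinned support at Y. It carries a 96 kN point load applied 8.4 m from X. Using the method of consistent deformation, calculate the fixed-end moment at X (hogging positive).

M_X = 157.2 kN·m

Release the roller at Y. Primary structure: cantilever fixed at X.
Deflection at Y on the released cantilever, summing each load's contribution:
  point load 96 at a = 8.4: Pa²(3L − a)/(6EI) = 31159/EI
Flexibility coefficient — unit upward force at Y: δ_{YY} = L³/(3EI) = 576/EI.
Compatibility at Y: δ_0 − R_Y·δ_{YY} = 0, so R_Y = 31159/576 = 54.1 kN.
Moment equilibrium about X: M_X = Σ(load moments about X) − R_Y·L = 806.4 − 54.1×12 = 157.2 kN·m.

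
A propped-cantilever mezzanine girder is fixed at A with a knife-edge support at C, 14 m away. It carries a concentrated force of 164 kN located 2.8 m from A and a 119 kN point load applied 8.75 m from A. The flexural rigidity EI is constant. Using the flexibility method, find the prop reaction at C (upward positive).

Remove the prop at C; the released (primary) structure is a cantilever built in at A.
Downward deflection at the released point C due to the loads:
  point load 164 at a = 2.8: Pa²(3L − a)/(6EI) = 8400/EI
  point load 119 at a = 8.75: Pa²(3L − a)/(6EI) = 50490/EI
  δ_0 = 58890/EI
Flexibility coefficient — unit upward force at C: δ_{CC} = L³/(3EI) = 914.7/EI.
Compatibility at C: δ_0 − R_C·δ_{CC} = 0, so R_C = 58890/914.7 = 64.38 kN.

R_C = 64.38 kN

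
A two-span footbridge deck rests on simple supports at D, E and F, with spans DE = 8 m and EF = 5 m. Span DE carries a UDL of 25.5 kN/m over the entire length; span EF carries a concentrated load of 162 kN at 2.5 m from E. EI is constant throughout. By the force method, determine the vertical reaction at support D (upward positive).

R_D = 79.01 kN

Insert a hinge at E; M_E is the redundant, and each span becomes simply supported.
Discontinuity in slope at E on the released structure — sum the simple-span end rotations:
  span DE: UDL 25.5: wL³/(24EI) = 544/EI
  span EF: point load 162 at a = 2.5: Pab(L + b)/(6LEI) = 253.1/EI
  relative rotation θ_0 = (544 + 253.1)/EI = 797.1/EI
A unit hogging moment at E produces rotation L₁/(3EI) + L₂/(3EI) = 4.333/EI.
Compatibility: M_E·(L₁+L₂)/(3EI) = θ_0, giving M_E = 184 kN·m (hogging).
Span DE, ΣM about D with M_E applied at E: R_E^{DE}·8 = 816 + 184, so R_E^{DE} = 125 kN and R_D = 204 − 125 = 79.01 kN.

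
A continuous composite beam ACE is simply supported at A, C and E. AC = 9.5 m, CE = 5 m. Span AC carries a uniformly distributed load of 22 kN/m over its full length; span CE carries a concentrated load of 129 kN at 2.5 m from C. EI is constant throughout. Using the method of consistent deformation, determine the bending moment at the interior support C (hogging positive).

M_C = 204.3 kN·m

Take M_C as the redundant. Released structure: two simple spans AC and CE with a hinge at C.
Discontinuity in slope at C on the released structure — sum the simple-span end rotations:
  span AC: UDL 22: wL³/(24EI) = 785.9/EI
  span CE: point load 129 at a = 2.5: Pab(L + b)/(6LEI) = 201.6/EI
  relative rotation θ_0 = (785.9 + 201.6)/EI = 987.5/EI
A unit hogging moment at C produces rotation L₁/(3EI) + L₂/(3EI) = 4.833/EI.
Slope continuity at C: θ_0 = M_C·4.833/EI, so M_C = 987.5/4.833 = 204.3 kN·m (hogging).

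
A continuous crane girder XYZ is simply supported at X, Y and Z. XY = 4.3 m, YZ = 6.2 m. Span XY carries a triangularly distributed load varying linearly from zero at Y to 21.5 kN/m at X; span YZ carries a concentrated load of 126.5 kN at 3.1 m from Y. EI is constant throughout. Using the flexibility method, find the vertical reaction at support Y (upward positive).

Insert a hinge at Y; M_Y is the redundant, and each span becomes simply supported.
End slopes at the hinge Y, treating each span as simply supported:
  span XY: triangular load, peak 21.5: 7w₀L³/(360EI) = 33.24/EI
  span YZ: point load 126.5 at a = 3.1: Pab(L + b)/(6LEI) = 303.9/EI
  relative rotation θ_0 = (33.24 + 303.9)/EI = 337.2/EI
A unit hogging moment at Y produces rotation L₁/(3EI) + L₂/(3EI) = 3.5/EI.
Slope continuity at Y: θ_0 = M_Y·3.5/EI, so M_Y = 337.2/3.5 = 96.33 kN·m (hogging).
Span XY, ΣM about X with M_Y applied at Y: R_Y^{XY}·4.3 = 66.26 + 96.33, so R_Y^{XY} = 37.81 kN and R_X = 46.23 − 37.81 = 8.414 kN.
Span YZ, ΣM about Z: R_Y^{YZ}·6.2 = 392.1 + 96.33, so R_Y^{YZ} = 78.79 kN and R_Z = 126.5 − 78.79 = 47.71 kN.
R_Y = 37.81 + 78.79 = 116.6 kN.

R_Y = 116.6 kN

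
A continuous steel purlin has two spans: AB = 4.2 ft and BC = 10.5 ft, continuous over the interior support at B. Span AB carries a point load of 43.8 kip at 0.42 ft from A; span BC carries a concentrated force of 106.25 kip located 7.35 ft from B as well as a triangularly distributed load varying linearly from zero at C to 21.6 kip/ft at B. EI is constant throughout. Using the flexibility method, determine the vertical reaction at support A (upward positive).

R_A = -14.1 kip

Insert a hinge at B; M_B is the redundant, and each span becomes simply supported.
Discontinuity in slope at B on the released structure — sum the simple-span end rotations:
  span AB: point load 43.8 at a = 0.42: Pab(L + a)/(6LEI) = 12.75/EI
  span BC: point load 106.25 at a = 7.35: Pab(L + b)/(6LEI) = 533/EI
  span BC: triangular load, peak 21.6: w₀L³/(45EI) = 555.7/EI
  relative rotation θ_0 = (12.75 + 1089)/EI = 1101/EI
A unit hogging moment at B produces rotation L₁/(3EI) + L₂/(3EI) = 4.9/EI.
Slope continuity at B: θ_0 = M_B·4.9/EI, so M_B = 1101/4.9 = 224.8 kip·ft (hogging).
Span AB, ΣM about A with M_B applied at B: R_B^{AB}·4.2 = 18.4 + 224.8, so R_B^{AB} = 57.9 kip and R_A = 43.8 − 57.9 = -14.1 kip.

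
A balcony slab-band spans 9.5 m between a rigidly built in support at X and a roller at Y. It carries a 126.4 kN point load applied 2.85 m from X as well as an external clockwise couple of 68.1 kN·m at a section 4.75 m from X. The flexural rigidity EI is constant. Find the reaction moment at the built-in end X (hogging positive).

M_X = 205.8 kN·m

Release the roller at Y. Primary structure: cantilever fixed at X.
Downward deflection at the released point Y due to the loads:
  point load 126.4 at a = 2.85: Pa²(3L − a)/(6EI) = 4389/EI
  clockwise couple 68.1 at a = 4.75: M₀a(2L − a)/(2EI) = 2305/EI
  δ_0 = 6694/EI
Flexibility coefficient — unit upward force at Y: δ_{YY} = L³/(3EI) = 285.8/EI.
The prop prevents deflection at Y: R_Y = δ_0/δ_{YY} = 6694/285.8 = 23.42 kN.
Moment equilibrium about X: M_X = Σ(load moments about X) − R_Y·L = 428.3 − 23.42×9.5 = 205.8 kN·m.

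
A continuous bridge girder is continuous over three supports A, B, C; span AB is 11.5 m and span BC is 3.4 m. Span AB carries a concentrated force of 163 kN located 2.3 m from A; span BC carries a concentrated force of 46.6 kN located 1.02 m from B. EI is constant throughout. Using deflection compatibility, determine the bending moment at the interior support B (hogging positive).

M_B = 145.3 kN·m

Release continuity at B by inserting a hinge; the redundant is the internal moment M_B. The primary structure is two simply-supported spans AB and BC.
Rotations at B on the released spans (each span's end-slope, ×1/EI):
  span AB: point load 163 at a = 2.3: Pab(L + a)/(6LEI) = 689.8/EI
  span BC: point load 46.6 at a = 1.02: Pab(L + b)/(6LEI) = 32.05/EI
  relative rotation θ_0 = (689.8 + 32.05)/EI = 721.9/EI
A unit hogging moment at B produces rotation L₁/(3EI) + L₂/(3EI) = 4.967/EI.
Compatibility: M_B·(L₁+L₂)/(3EI) = θ_0, giving M_B = 145.3 kN·m (hogging).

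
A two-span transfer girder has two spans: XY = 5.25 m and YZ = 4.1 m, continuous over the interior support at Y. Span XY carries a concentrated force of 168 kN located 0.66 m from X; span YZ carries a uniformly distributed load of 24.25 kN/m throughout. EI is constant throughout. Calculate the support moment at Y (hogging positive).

M_Y = 52.98 kN·m

Take M_Y as the redundant. Released structure: two simple spans XY and YZ with a hinge at Y.
Rotations at Y on the released spans (each span's end-slope, ×1/EI):
  span XY: point load 168 at a = 0.66: Pab(L + a)/(6LEI) = 95.49/EI
  span YZ: UDL 24.25: wL³/(24EI) = 69.64/EI
  relative rotation θ_0 = (95.49 + 69.64)/EI = 165.1/EI
A unit hogging moment at Y produces rotation L₁/(3EI) + L₂/(3EI) = 3.117/EI.
Slope continuity at Y: θ_0 = M_Y·3.117/EI, so M_Y = 165.1/3.117 = 52.98 kN·m (hogging).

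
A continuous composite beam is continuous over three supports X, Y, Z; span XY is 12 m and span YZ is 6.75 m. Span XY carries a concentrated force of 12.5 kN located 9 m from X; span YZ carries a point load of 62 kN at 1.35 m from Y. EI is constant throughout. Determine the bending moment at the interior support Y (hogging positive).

M_Y = 37.45 kN·m

Insert a hinge at Y; M_Y is the redundant, and each span becomes simply supported.
Discontinuity in slope at Y on the released structure — sum the simple-span end rotations:
  span XY: point load 12.5 at a = 9: Pab(L + a)/(6LEI) = 98.44/EI
  span YZ: point load 62 at a = 1.35: Pab(L + b)/(6LEI) = 135.6/EI
  relative rotation θ_0 = (98.44 + 135.6)/EI = 234/EI
A unit hogging moment at Y produces rotation L₁/(3EI) + L₂/(3EI) = 6.25/EI.
Compatibility: M_Y·(L₁+L₂)/(3EI) = θ_0, giving M_Y = 37.45 kN·m (hogging).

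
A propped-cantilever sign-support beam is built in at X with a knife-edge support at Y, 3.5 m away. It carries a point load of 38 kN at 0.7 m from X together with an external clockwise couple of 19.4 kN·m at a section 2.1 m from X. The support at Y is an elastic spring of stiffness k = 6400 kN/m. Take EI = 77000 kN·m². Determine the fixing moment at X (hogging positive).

M_X = 28.68 kN·m

Choose R_Y as the redundant. The primary structure is the cantilever fixed at X.
Free-end deflection of the primary structure under the applied loading (downward +):
  point load 38 at a = 0.7: Pa²(3L − a)/(6EI) = 30.41/EI
  clockwise couple 19.4 at a = 2.1: M₀a(2L − a)/(2EI) = 99.81/EI
  δ_0 = 130.2/EI
Flexibility coefficient — unit upward force at Y: δ_{YY} = L³/(3EI) = 14.29/EI.
With EI = 77000 kN·m²: δ_0 = 0.001691 m and δ_{YY} = 0.000186 m/kN.
Compatibility — the spring shortens by R_Y/k under the reaction it provides: δ_0 − R_Y·δ_{YY} = R_Y/k. With 1/k = 0.000156 m/kN, R_Y = δ_0 / (δ_{YY} + 1/k) = 0.001691 / (0.000186 + 0.000156) = 4.947 kN.
Moment equilibrium about X: M_X = Σ(load moments about X) − R_Y·L = 46 − 4.947×3.5 = 28.68 kN·m.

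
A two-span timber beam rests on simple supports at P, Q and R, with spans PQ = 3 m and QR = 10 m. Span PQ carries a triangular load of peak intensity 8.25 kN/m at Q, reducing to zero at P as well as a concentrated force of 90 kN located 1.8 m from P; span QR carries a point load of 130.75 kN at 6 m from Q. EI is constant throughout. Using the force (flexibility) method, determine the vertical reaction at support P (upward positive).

Release continuity at Q by inserting a hinge; the redundant is the internal moment M_Q. The primary structure is two simply-supported spans PQ and QR.
End slopes at the hinge Q, treating each span as simply supported:
  span PQ: triangular load, peak 8.25: w₀L³/(45EI) = 4.95/EI
  span PQ: point load 90 at a = 1.8: Pab(L + a)/(6LEI) = 51.84/EI
  span QR: point load 130.75 at a = 6: Pab(L + b)/(6LEI) = 732.2/EI
  relative rotation θ_0 = (56.79 + 732.2)/EI = 789/EI
A unit hogging moment at Q produces rotation L₁/(3EI) + L₂/(3EI) = 4.333/EI.
Compatibility: M_Q·(L₁+L₂)/(3EI) = θ_0, giving M_Q = 182.1 kN·m (hogging).
Span PQ, ΣM about P with M_Q applied at Q: R_Q^{PQ}·3 = 186.8 + 182.1, so R_Q^{PQ} = 122.9 kN and R_P = 102.4 − 122.9 = -20.57 kN.

R_P = -20.57 kN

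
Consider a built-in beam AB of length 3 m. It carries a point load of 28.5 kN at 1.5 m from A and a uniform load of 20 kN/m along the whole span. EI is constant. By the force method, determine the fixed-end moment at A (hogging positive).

Release both end moments; the primary structure is a simply-supported span AB with redundants M_A and M_B.
Simple-span end rotations at A and B under the given loads:
  at A: point load 28.5 at a = 1.5: Pab(L + b)/(6LEI) = 16.03/EI
  at B: point load 28.5 at a = 1.5: Pab(L + a)/(6LEI) = 16.03/EI
  at A: UDL 20: wL³/(24EI) = 22.5/EI
  at B: UDL 20: wL³/(24EI) = 22.5/EI
  θ_A0 = 38.53/EI,  θ_B0 = 38.53/EI
Flexibility coefficients: a unit moment at one end gives L/(3EI) there and L/(6EI) at the far end, so f₁₁ = f₂₂ = 1/EI and f₁₂ = f₂₁ = 0.5/EI.
Compatibility — zero rotation at each built-in end:
  1 M_A + 0.5 M_B = 38.53
  0.5 M_A + 1 M_B = 38.53
Solving the pair gives M_A = 25.69 kN·m and M_B = 25.69 kN·m (hogging).

M_A = 25.69 kN·m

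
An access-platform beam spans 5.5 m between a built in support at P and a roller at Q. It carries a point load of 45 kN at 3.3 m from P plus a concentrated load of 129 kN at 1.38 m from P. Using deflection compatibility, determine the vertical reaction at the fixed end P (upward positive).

R_P = 143.4 kN

Choose R_Q as the redundant. The primary structure is the cantilever fixed at P.
Deflection at Q on the released cantilever, summing each load's contribution:
  point load 45 at a = 3.3: Pa²(3L − a)/(6EI) = 1078/EI
  point load 129 at a = 1.38: Pa²(3L − a)/(6EI) = 619.1/EI
  δ_0 = 1697/EI
Tip deflection under a unit load at Q: L³/(3EI) = 55.46/EI.
Compatibility at Q: δ_0 − R_Q·δ_{QQ} = 0, so R_Q = 1697/55.46 = 30.6 kN.
Vertical equilibrium: R_P = ΣP − R_Q = 174 − 30.6 = 143.4 kN.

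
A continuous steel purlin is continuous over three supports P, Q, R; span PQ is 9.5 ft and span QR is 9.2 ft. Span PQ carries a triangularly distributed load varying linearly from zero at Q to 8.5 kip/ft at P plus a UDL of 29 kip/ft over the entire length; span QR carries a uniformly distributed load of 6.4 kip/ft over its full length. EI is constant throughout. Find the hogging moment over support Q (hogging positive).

Release continuity at Q by inserting a hinge; the redundant is the internal moment M_Q. The primary structure is two simply-supported spans PQ and QR.
Discontinuity in slope at Q on the released structure — sum the simple-span end rotations:
  span PQ: triangular load, peak 8.5: 7w₀L³/(360EI) = 141.7/EI
  span PQ: UDL 29: wL³/(24EI) = 1036/EI
  span QR: UDL 6.4: wL³/(24EI) = 207.7/EI
  relative rotation θ_0 = (1178 + 207.7)/EI = 1385/EI
A unit hogging moment at Q produces rotation L₁/(3EI) + L₂/(3EI) = 6.233/EI.
Slope continuity at Q: θ_0 = M_Q·6.233/EI, so M_Q = 1385/6.233 = 222.2 kip·ft (hogging).

M_Q = 222.2 kip·ft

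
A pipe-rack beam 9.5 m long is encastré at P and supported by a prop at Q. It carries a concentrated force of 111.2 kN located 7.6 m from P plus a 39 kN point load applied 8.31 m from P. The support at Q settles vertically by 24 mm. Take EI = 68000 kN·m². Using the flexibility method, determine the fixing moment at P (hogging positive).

Choose R_Q as the redundant. The primary structure is the cantilever fixed at P.
Deflection at Q on the released cantilever, summing each load's contribution:
  point load 111.2 at a = 7.6: Pa²(3L − a)/(6EI) = 22373/EI
  point load 39 at a = 8.31: Pa²(3L − a)/(6EI) = 9063/EI
  δ_0 = 31436/EI
Tip deflection under a unit load at Q: L³/(3EI) = 285.8/EI.
With EI = 68000 kN·m²: δ_0 = 0.46229 m and δ_{QQ} = 0.004203 m/kN.
Compatibility — the beam at Q must follow the support down by 0.024 m: δ_0 − R_Q·δ_{QQ} = 0.024, so R_Q = (0.46229 − 0.024)/0.004203 = 104.3 kN.
Moment equilibrium about P: M_P = Σ(load moments about P) − R_Q·L = 1169 − 104.3×9.5 = 178.5 kN·m.

M_P = 178.5 kN·m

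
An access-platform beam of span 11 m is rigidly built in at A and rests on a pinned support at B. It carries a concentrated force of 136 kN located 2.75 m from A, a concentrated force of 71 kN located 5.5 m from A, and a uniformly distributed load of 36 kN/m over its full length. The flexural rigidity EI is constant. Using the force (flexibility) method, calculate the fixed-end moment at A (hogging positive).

Take the reaction at B as the redundant and release it; the primary structure is a cantilever fixed at A.
Primary-structure tip deflection at B by superposition:
  point load 136 at a = 2.75: Pa²(3L − a)/(6EI) = 5185/EI
  point load 71 at a = 5.5: Pa²(3L − a)/(6EI) = 9844/EI
  UDL 36: wL⁴/(8EI) = 65884/EI
  δ_0 = 80914/EI
Tip deflection under a unit load at B: L³/(3EI) = 443.7/EI.
The prop prevents deflection at B: R_B = δ_0/δ_{BB} = 80914/443.7 = 182.4 kN.
Moment equilibrium about A: M_A = Σ(load moments about A) − R_B·L = 2942 − 182.4×11 = 936.4 kN·m.

M_A = 936.4 kN·m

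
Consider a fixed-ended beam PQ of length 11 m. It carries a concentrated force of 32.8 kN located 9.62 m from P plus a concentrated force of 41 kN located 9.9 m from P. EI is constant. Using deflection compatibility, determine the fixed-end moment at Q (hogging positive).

M_Q = 71.15 kN·m

Release both end moments; the primary structure is a simply-supported span PQ with redundants M_P and M_Q.
End rotations of the released simple span under the applied load (×1/EI):
  at P: point load 32.8 at a = 9.62: Pab(L + b)/(6LEI) = 81.68/EI
  at Q: point load 32.8 at a = 9.62: Pab(L + a)/(6LEI) = 136/EI
  at P: point load 41 at a = 9.9: Pab(L + b)/(6LEI) = 81.86/EI
  at Q: point load 41 at a = 9.9: Pab(L + a)/(6LEI) = 141.4/EI
  θ_P0 = 163.5/EI,  θ_Q0 = 277.4/EI
Flexibility coefficients: a unit moment at one end gives L/(3EI) there and L/(6EI) at the far end, so f₁₁ = f₂₂ = 3.667/EI and f₁₂ = f₂₁ = 1.833/EI.
Compatibility — zero rotation at each built-in end:
  3.667 M_P + 1.833 M_Q = 163.5
  1.833 M_P + 3.667 M_Q = 277.4
Solving the pair gives M_P = 9.025 kN·m and M_Q = 71.15 kN·m (hogging).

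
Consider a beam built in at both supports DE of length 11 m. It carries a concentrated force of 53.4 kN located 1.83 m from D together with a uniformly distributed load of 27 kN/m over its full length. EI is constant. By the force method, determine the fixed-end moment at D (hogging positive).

M_D = 340.2 kN·m

Release both end moments; the primary structure is a simply-supported span DE with redundants M_D and M_E.
On the primary (simply-supported) span, the end slopes from the loading are:
  at D: point load 53.4 at a = 1.83: Pab(L + b)/(6LEI) = 273.9/EI
  at E: point load 53.4 at a = 1.83: Pab(L + a)/(6LEI) = 174.2/EI
  at D: UDL 27: wL³/(24EI) = 1497/EI
  at E: UDL 27: wL³/(24EI) = 1497/EI
  θ_D0 = 1771/EI,  θ_E0 = 1672/EI
Flexibility coefficients: a unit moment at one end gives L/(3EI) there and L/(6EI) at the far end, so f₁₁ = f₂₂ = 3.667/EI and f₁₂ = f₂₁ = 1.833/EI.
Compatibility — zero rotation at each built-in end:
  3.667 M_D + 1.833 M_E = 1771
  1.833 M_D + 3.667 M_E = 1672
Solving the pair gives M_D = 340.2 kN·m and M_E = 285.8 kN·m (hogging).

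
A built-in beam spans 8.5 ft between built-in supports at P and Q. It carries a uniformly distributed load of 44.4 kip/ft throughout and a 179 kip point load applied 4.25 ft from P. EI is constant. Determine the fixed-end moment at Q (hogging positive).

M_Q = 457.5 kip·ft

Take the two fixed-end moments M_P, M_Q as redundants; the released structure is the simple span PQ.
Simple-span end rotations at P and Q under the given loads:
  at P: UDL 44.4: wL³/(24EI) = 1136/EI
  at Q: UDL 44.4: wL³/(24EI) = 1136/EI
  at P: point load 179 at a = 4.25: Pab(L + b)/(6LEI) = 808.3/EI
  at Q: point load 179 at a = 4.25: Pab(L + a)/(6LEI) = 808.3/EI
  θ_P0 = 1944/EI,  θ_Q0 = 1944/EI
Flexibility coefficients: a unit moment at one end gives L/(3EI) there and L/(6EI) at the far end, so f₁₁ = f₂₂ = 2.833/EI and f₁₂ = f₂₁ = 1.417/EI.
Compatibility — zero rotation at each built-in end:
  2.833 M_P + 1.417 M_Q = 1944
  1.417 M_P + 2.833 M_Q = 1944
Solving the pair gives M_P = 457.5 kip·ft and M_Q = 457.5 kip·ft (hogging).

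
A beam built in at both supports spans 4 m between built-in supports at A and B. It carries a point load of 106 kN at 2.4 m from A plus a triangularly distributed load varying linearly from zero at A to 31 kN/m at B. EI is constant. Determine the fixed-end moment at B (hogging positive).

M_B = 85.86 kN·m

Release both end moments; the primary structure is a simply-supported span AB with redundants M_A and M_B.
On the primary (simply-supported) span, the end slopes from the loading are:
  at A: point load 106 at a = 2.4: Pab(L + b)/(6LEI) = 94.98/EI
  at B: point load 106 at a = 2.4: Pab(L + a)/(6LEI) = 108.5/EI
  at A: triangular load, peak 31: 7w₀L³/(360EI) = 38.58/EI
  at B: triangular load, peak 31: w₀L³/(45EI) = 44.09/EI
  θ_A0 = 133.6/EI,  θ_B0 = 152.6/EI
Flexibility coefficients: a unit moment at one end gives L/(3EI) there and L/(6EI) at the far end, so f₁₁ = f₂₂ = 1.333/EI and f₁₂ = f₂₁ = 0.6667/EI.
Compatibility — zero rotation at each built-in end:
  1.333 M_A + 0.6667 M_B = 133.6
  0.6667 M_A + 1.333 M_B = 152.6
Solving the pair gives M_A = 57.24 kN·m and M_B = 85.86 kN·m (hogging).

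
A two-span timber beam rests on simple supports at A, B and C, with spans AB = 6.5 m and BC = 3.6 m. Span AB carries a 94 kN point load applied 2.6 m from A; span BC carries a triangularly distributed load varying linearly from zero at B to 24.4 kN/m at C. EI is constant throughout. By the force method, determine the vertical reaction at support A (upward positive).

R_A = 45.23 kN

Take M_B as the redundant. Released structure: two simple spans AB and BC with a hinge at B.
Rotations at B on the released spans (each span's end-slope, ×1/EI):
  span AB: point load 94 at a = 2.6: Pab(L + a)/(6LEI) = 222.4/EI
  span BC: triangular load, peak 24.4: 7w₀L³/(360EI) = 22.14/EI
  relative rotation θ_0 = (222.4 + 22.14)/EI = 244.5/EI
A unit hogging moment at B produces rotation L₁/(3EI) + L₂/(3EI) = 3.367/EI.
Compatibility: M_B·(L₁+L₂)/(3EI) = θ_0, giving M_B = 72.64 kN·m (hogging).
Span AB, ΣM about A with M_B applied at B: R_B^{AB}·6.5 = 244.4 + 72.64, so R_B^{AB} = 48.77 kN and R_A = 94 − 48.77 = 45.23 kN.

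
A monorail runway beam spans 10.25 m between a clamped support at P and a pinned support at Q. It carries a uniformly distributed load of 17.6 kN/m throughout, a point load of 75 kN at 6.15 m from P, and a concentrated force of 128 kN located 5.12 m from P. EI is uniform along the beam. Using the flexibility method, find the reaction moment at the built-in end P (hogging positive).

Remove the prop at Q; the released (primary) structure is a cantilever built in at P.
Downward deflection at the released point Q due to the loads:
  UDL 17.6: wL⁴/(8EI) = 24284/EI
  point load 75 at a = 6.15: Pa²(3L − a)/(6EI) = 11630/EI
  point load 128 at a = 5.12: Pa²(3L − a)/(6EI) = 14333/EI
  δ_0 = 50248/EI
Tip deflection under a unit load at Q: L³/(3EI) = 359/EI.
Compatibility at Q: δ_0 − R_Q·δ_{QQ} = 0, so R_Q = 50248/359 = 140 kN.
Moment equilibrium about P: M_P = Σ(load moments about P) − R_Q·L = 2041 − 140×10.25 = 606.4 kN·m.

M_P = 606.4 kN·m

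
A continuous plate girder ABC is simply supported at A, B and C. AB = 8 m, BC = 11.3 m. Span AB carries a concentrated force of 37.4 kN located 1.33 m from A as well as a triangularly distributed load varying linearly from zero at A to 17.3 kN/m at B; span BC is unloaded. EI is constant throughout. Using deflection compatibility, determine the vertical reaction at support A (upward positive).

R_A = 49.17 kN

Insert a hinge at B; M_B is the redundant, and each span becomes simply supported.
End slopes at the hinge B, treating each span as simply supported:
  span AB: point load 37.4 at a = 1.33: Pab(L + a)/(6LEI) = 64.49/EI
  span AB: triangular load, peak 17.3: w₀L³/(45EI) = 196.8/EI
  relative rotation θ_0 = (261.3 + 0)/EI = 261.3/EI
A unit hogging moment at B produces rotation L₁/(3EI) + L₂/(3EI) = 6.433/EI.
Compatibility: M_B·(L₁+L₂)/(3EI) = θ_0, giving M_B = 40.62 kN·m (hogging).
Span AB, ΣM about A with M_B applied at B: R_B^{AB}·8 = 418.8 + 40.62, so R_B^{AB} = 57.43 kN and R_A = 106.6 − 57.43 = 49.17 kN.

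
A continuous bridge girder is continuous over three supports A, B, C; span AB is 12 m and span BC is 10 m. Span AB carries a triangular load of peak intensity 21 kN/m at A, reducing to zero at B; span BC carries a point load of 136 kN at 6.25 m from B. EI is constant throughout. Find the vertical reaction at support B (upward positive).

Release continuity at B by inserting a hinge; the redundant is the internal moment M_B. The primary structure is two simply-supported spans AB and BC.
End slopes at the hinge B, treating each span as simply supported:
  span AB: triangular load, peak 21: 7w₀L³/(360EI) = 705.6/EI
  span BC: point load 136 at a = 6.25: Pab(L + b)/(6LEI) = 730.5/EI
  relative rotation θ_0 = (705.6 + 730.5)/EI = 1436/EI
A unit hogging moment at B produces rotation L₁/(3EI) + L₂/(3EI) = 7.333/EI.
Slope continuity at B: θ_0 = M_B·7.333/EI, so M_B = 1436/7.333 = 195.8 kN·m (hogging).
Span AB, ΣM about A with M_B applied at B: R_B^{AB}·12 = 504 + 195.8, so R_B^{AB} = 58.32 kN and R_A = 126 − 58.32 = 67.68 kN.
Span BC, ΣM about C: R_B^{BC}·10 = 510 + 195.8, so R_B^{BC} = 70.58 kN and R_C = 136 − 70.58 = 65.42 kN.
R_B = 58.32 + 70.58 = 128.9 kN.

R_B = 128.9 kN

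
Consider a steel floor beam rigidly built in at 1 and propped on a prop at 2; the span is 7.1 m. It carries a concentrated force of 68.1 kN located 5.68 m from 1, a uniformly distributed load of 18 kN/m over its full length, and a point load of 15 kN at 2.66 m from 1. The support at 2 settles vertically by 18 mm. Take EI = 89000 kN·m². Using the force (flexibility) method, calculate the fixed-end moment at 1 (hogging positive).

Remove the prop at 2; the released (primary) structure is a cantilever built in at 1.
Deflection at 2 on the released cantilever, summing each load's contribution:
  point load 68.1 at a = 5.68: Pa²(3L − a)/(6EI) = 5720/EI
  UDL 18: wL⁴/(8EI) = 5718/EI
  point load 15 at a = 2.66: Pa²(3L − a)/(6EI) = 329.7/EI
  δ_0 = 11767/EI
Tip deflection under a unit load at 2: L³/(3EI) = 119.3/EI.
With EI = 89000 kN·m²: δ_0 = 0.13221 m and δ_{22} = 0.00134 m/kN.
Compatibility — the beam at 2 must follow the support down by 0.018 m: δ_0 − R_2·δ_{22} = 0.018, so R_2 = (0.13221 − 0.018)/0.00134 = 85.2 kN.
Moment equilibrium about 1: M_1 = Σ(load moments about 1) − R_2·L = 880.4 − 85.2×7.1 = 275.5 kN·m.

M_1 = 275.5 kN·m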